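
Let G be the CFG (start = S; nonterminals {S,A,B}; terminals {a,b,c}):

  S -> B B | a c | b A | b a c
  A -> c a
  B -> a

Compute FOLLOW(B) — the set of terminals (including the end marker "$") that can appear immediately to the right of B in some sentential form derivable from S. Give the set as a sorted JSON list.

Compute FIRST by fixpoint:
round 1:
  A via A→c a: +{c}
  B via B→a: +{a}
  S via S→B B: +{a}
  S via S→b A: +{b}
  FIRST(S)={a,b}  FIRST(A)={c}  FIRST(B)={a}
round 2: done
  FIRST(S)={a,b}  FIRST(A)={c}  FIRST(B)={a}

FOLLOW sets:
FOLLOW(S) := {$}
round 1:
  S→B B: FOLLOW(B) ⊇ FIRST(B) = {a}; new: +{a}
  S→B B: FOLLOW(B) ⊇ FOLLOW(S) ⊇ {$}; new: +{$}
  S→b A: FOLLOW(A) ⊇ FOLLOW(S) ⊇ {$}; new: +{$}
  S: {$}  A: {$}  B: {$,a}
round 2: — fixpoint
  S: {$}  A: {$}  B: {$,a}

FOLLOW(B) = ["$", "a"]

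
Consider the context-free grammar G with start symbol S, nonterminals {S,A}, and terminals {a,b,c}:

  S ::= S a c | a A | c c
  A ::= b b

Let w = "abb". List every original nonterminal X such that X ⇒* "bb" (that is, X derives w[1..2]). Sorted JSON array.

Convert to CNF:
  S -> S X3 | T1 A | T2 T2
  A -> T0 T0
  T0 -> b
  T1 -> a
  T2 -> c
  X3 -> T1 T2

CYK fill, restricted to cells inside w[1..2]:
  T[1,1] 'b' = {T0}  orig:{}
  T[2,2] 'b' = {T0}  orig:{}
  T[1,2] 'bb' = {A}

Original NTs in T[1,2] deriving "bb": ["A"]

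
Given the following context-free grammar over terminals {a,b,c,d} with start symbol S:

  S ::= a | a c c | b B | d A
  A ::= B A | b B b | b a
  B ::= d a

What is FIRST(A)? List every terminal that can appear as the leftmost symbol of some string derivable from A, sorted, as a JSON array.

Compute FIRST by fixpoint:
round 1:
  A via A→b B b: +{b}
  B via B→d a: +{d}
  S via S→a: +{a}
  S via S→b B: +{b}
  S via S→d A: +{d}
  FIRST(S)={a,b,d}  FIRST(A)={b}  FIRST(B)={d}
round 2:
  A via A→B A: +{d}
  FIRST(S)={a,b,d}  FIRST(A)={b,d}  FIRST(B)={d}
round 3: done
  FIRST(S)={a,b,d}  FIRST(A)={b,d}  FIRST(B)={d}

FIRST(A) = ["b", "d"]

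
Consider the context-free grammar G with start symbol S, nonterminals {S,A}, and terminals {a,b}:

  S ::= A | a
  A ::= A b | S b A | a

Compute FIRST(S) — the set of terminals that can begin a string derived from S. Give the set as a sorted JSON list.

FIRST sets, iterate to fixpoint:
round 1:
  A via A→a: +{a}
  S via S→A: +{a}
  S: {a}  A: {a}
round 2: (no change)
  S: {a}  A: {a}

FIRST(S) = ["a"]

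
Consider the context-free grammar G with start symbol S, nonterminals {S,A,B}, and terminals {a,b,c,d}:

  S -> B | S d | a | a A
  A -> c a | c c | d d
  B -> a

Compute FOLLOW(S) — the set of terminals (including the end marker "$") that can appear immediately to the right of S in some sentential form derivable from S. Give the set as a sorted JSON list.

FIRST sets, iterate to fixpoint:
iter 1:
  A via A→c a: +{c}
  A via A→d d: +{d}
  B via B→a: +{a}
  S via S→B: +{a}
  FIRST[S]={a}  FIRST[A]={c,d}  FIRST[B]={a}
iter 2: done
  FIRST[S]={a}  FIRST[A]={c,d}  FIRST[B]={a}

FOLLOW sets:
initialize: $ ∈ FOLLOW(S)
pass 1:
  S→B: FOLLOW(B) ⊇ FOLLOW(S) ⊇ {$}; new: +{$}
  S→S d: FOLLOW(S) ⊇ FIRST(d) = {d}; new: +{d}
  S→a A: FOLLOW(A) ⊇ FOLLOW(S) ⊇ {$,d}; new: +{$,d}
  FOLLOW(S)={$,d}  FOLLOW(A)={$,d}  FOLLOW(B)={$}
pass 2:
  S→B: FOLLOW(B) ⊇ FOLLOW(S) ⊇ {$,d}; new: +{d}
  FOLLOW(S)={$,d}  FOLLOW(A)={$,d}  FOLLOW(B)={$,d}
pass 3: done
  FOLLOW(S)={$,d}  FOLLOW(A)={$,d}  FOLLOW(B)={$,d}

FOLLOW(S) = ["$", "d"]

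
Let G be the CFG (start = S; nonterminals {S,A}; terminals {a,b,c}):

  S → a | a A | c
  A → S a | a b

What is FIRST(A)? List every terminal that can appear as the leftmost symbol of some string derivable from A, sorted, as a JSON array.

FIRST sets, iterate to fixpoint:
pass 1:
  A via A→a b: +{a}
  S via S→a: +{a}
  S via S→c: +{c}
  S: {a,c}  A: {a}
pass 2:
  A via A→S a: +{c}
  S: {a,c}  A: {a,c}
pass 3: (no change)
  S: {a,c}  A: {a,c}

FIRST(A) = ["a", "c"]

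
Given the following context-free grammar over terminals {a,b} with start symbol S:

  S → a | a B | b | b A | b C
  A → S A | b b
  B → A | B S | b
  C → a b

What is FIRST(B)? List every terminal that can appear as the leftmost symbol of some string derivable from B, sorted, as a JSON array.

FIRST iteration:
[1]
  A via A→b b: +{b}
  B via B→A: +{b}
  C via C→a b: +{a}
  S via S→a: +{a}
  S via S→b: +{b}
  FIRST[S]={a,b}  FIRST[A]={b}  FIRST[B]={b}  FIRST[C]={a}
[2]
  A via A→S A: +{a}
  B via B→A: +{a}
  FIRST[S]={a,b}  FIRST[A]={a,b}  FIRST[B]={a,b}  FIRST[C]={a}
[3] — fixpoint
  FIRST[S]={a,b}  FIRST[A]={a,b}  FIRST[B]={a,b}  FIRST[C]={a}

FIRST(B) = ["a", "b"]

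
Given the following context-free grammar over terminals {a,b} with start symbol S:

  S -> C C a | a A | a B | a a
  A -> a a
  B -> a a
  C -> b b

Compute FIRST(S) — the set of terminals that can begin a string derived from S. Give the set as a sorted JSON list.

FIRST iteration:
[1]
  A via A→a a: +{a}
  B via B→a a: +{a}
  C via C→b b: +{b}
  S via S→C C a: +{b}
  S via S→a A: +{a}
  FIRST[S]={a,b}  FIRST[A]={a}  FIRST[B]={a}  FIRST[C]={b}
[2] — fixpoint
  FIRST[S]={a,b}  FIRST[A]={a}  FIRST[B]={a}  FIRST[C]={b}

FIRST(S) = ["a", "b"]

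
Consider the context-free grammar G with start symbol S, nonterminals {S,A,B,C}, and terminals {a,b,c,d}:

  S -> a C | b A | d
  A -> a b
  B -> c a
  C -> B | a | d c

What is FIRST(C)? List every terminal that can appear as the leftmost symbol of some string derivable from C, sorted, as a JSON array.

Compute FIRST by fixpoint:
round 1:
  A via A→a b: +{a}
  B via B→c a: +{c}
  C via C→B: +{c}
  C via C→a: +{a}
  C via C→d c: +{d}
  S via S→a C: +{a}
  S via S→b A: +{b}
  S via S→d: +{d}
  FIRST(S)={a,b,d}  FIRST(A)={a}  FIRST(B)={c}  FIRST(C)={a,c,d}
round 2: (no change)
  FIRST(S)={a,b,d}  FIRST(A)={a}  FIRST(B)={c}  FIRST(C)={a,c,d}

FIRST(C) = ["a", "c", "d"]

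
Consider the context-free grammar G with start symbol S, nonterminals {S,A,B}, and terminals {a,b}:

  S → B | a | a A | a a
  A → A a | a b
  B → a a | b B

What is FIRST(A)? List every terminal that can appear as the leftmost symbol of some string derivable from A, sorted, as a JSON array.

FIRST iteration:
pass 1:
  A via A→a b: +{a}
  B via B→a a: +{a}
  B via B→b B: +{b}
  S via S→B: +{a,b}
  FIRST(S)={a,b}  FIRST(A)={a}  FIRST(B)={a,b}
pass 2: done
  FIRST(S)={a,b}  FIRST(A)={a}  FIRST(B)={a,b}

FIRST(A) = ["a"]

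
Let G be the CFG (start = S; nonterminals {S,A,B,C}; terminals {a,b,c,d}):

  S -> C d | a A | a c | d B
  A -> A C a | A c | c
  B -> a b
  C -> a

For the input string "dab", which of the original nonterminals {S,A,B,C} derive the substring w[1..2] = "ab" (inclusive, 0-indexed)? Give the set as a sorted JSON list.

CNF form of G:
  S -> C T3 | T0 A | T0 T1 | T3 B
  A -> A T1 | A X4 | c
  B -> T0 T2
  C -> a
  T0 -> a
  T1 -> c
  T2 -> b
  T3 -> d
  X4 -> C T0

CYK table (by increasing span) — only the sub-triangle for w[1..2]:
  cell(1,1) a: {C,T0}  orig:{C}
  cell(2,2) b: {T2}  orig:{}
  cell(1,2) ab: {B}

Original NTs in T[1,2] deriving "ab": ["B"]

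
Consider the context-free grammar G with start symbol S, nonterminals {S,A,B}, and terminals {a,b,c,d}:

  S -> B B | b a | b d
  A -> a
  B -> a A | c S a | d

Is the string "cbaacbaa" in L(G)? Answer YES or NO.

CNF form of G:
  S -> B B | T2 T0 | T2 T3
  A -> a
  B -> T0 A | T1 X4 | d
  T0 -> a
  T1 -> c
  T2 -> b
  T3 -> d
  X4 -> S T0

CYK table (by increasing span):
  T[0,0] 'c' = {T1}  orig:{}
  T[1,1] 'b' = {T2}  orig:{}
  T[2,2] 'a' = {A,T0}  orig:{A}
  T[3,3] 'a' = {A,T0}  orig:{A}
  T[4,4] 'c' = {T1}  orig:{}
  T[5,5] 'b' = {T2}  orig:{}
  T[6,6] 'a' = {A,T0}  orig:{A}
  T[7,7] 'a' = {A,T0}  orig:{A}
  T[0,1] 'cb' = ∅
  T[1,2] 'ba' = {S}
  T[2,3] 'aa' = {B}
  T[3,4] 'ac' = ∅
  T[4,5] 'cb' = ∅
  T[5,6] 'ba' = {S}
  T[6,7] 'aa' = {B}
  T[0,2] 'cba' = ∅
  T[1,3] 'baa' = {X4}  orig:{}
  T[2,4] 'aac' = ∅
  T[3,5] 'acb' = ∅
  T[4,6] 'cba' = ∅
  T[5,7] 'baa' = {X4}  orig:{}
  T[0,3] 'cbaa' = {B}
  T[1,4] 'baac' = ∅
  T[2,5] 'aacb' = ∅
  T[3,6] 'acba' = ∅
  T[4,7] 'cbaa' = {B}
  T[0,4] 'cbaac' = ∅
  T[1,5] 'baacb' = ∅
  T[2,6] 'aacba' = ∅
  T[3,7] 'acbaa' = ∅
  T[0,5] 'cbaacb' = ∅
  T[1,6] 'baacba' = ∅
  T[2,7] 'aacbaa' = {S}
  T[0,6] 'cbaacba' = ∅
  T[1,7] 'baacbaa' = ∅
  T[0,7] 'cbaacbaa' = {S}

S ∈ T[0,7] ⇒ YES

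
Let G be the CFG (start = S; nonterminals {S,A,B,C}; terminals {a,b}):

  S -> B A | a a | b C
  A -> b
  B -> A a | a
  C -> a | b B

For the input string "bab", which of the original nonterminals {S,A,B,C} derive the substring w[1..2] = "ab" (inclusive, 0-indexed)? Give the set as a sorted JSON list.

CNF form of G:
  S -> B A | T0 T0 | T1 C
  A -> b
  B -> A T0 | a
  C -> T1 B | a
  T0 -> a
  T1 -> b

Fill CYK table bottom-up — only the sub-triangle for w[1..2]:
  T[1,1] 'a' = {B,C,T0}  orig:{B,C}
  T[2,2] 'b' = {A,T1}  orig:{A}
  T[1,2] 'ab' = {S}

Original NTs in T[1,2] deriving "ab": ["S"]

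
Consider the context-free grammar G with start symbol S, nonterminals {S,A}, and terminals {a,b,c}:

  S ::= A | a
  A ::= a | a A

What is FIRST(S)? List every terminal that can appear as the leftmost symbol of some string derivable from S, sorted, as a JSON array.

FIRST iteration:
iter 1:
  A via A→a: +{a}
  S via S→A: +{a}
  FIRST[S]={a}  FIRST[A]={a}
iter 2: (no change)
  FIRST[S]={a}  FIRST[A]={a}

FIRST(S) = ["a"]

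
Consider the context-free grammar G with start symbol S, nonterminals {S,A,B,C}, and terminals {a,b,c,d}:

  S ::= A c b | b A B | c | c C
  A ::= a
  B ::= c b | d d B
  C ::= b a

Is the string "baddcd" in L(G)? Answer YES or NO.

Convert to CNF:
  S -> A X5 | T0 C | T1 X6 | c
  A -> a
  B -> T0 T1 | T2 X4
  C -> T1 T3
  T0 -> c
  T1 -> b
  T2 -> d
  T3 -> a
  X4 -> T2 B
  X5 -> T0 T1
  X6 -> A B

CYK fill:
  cell(0,0) b: {T1}  orig:{}
  cell(1,1) a: {A,T3}  orig:{A}
  cell(2,2) d: {T2}  orig:{}
  cell(3,3) d: {T2}  orig:{}
  cell(4,4) c: {S,T0}  orig:{S}
  cell(5,5) d: {T2}  orig:{}
  cell(0,1) ba: {C}
  cell(1,2) ad: ∅
  cell(2,3) dd: ∅
  cell(3,4) dc: ∅
  cell(4,5) cd: ∅
  cell(0,2) bad: ∅
  cell(1,3) add: ∅
  cell(2,4) ddc: ∅
  cell(3,5) dcd: ∅
  cell(0,3) badd: ∅
  cell(1,4) addc: ∅
  cell(2,5) ddcd: ∅
  cell(0,4) baddc: ∅
  cell(1,5) addcd: ∅
  cell(0,5) baddcd: ∅

S ∉ T[0,5] ⇒ NO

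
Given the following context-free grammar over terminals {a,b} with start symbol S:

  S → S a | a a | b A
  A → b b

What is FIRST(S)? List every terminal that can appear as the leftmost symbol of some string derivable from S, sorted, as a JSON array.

FIRST iteration:
round 1:
  A via A→b b: +{b}
  S via S→a a: +{a}
  S via S→b A: +{b}
  S: {a,b}  A: {b}
round 2: — fixpoint
  S: {a,b}  A: {b}

FIRST(S) = ["a", "b"]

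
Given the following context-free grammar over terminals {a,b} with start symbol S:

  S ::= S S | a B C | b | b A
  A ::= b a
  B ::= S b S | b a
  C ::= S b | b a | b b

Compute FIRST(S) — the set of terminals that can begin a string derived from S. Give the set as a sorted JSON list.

Compute FIRST by fixpoint:
[1]
  A via A→b a: +{b}
  B via B→b a: +{b}
  C via C→b a: +{b}
  S via S→a B C: +{a}
  S via S→b: +{b}
  S: {a,b}  A: {b}  B: {b}  C: {b}
[2]
  B via B→S b S: +{a}
  C via C→S b: +{a}
  S: {a,b}  A: {b}  B: {a,b}  C: {a,b}
[3] done
  S: {a,b}  A: {b}  B: {a,b}  C: {a,b}

FIRST(S) = ["a", "b"]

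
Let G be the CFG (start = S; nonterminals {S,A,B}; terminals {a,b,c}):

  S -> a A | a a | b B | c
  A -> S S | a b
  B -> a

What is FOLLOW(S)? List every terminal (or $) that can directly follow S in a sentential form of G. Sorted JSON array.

Compute FIRST by fixpoint:
iter 1:
  A via A→a b: +{a}
  B via B→a: +{a}
  S via S→a A: +{a}
  S via S→b B: +{b}
  S via S→c: +{c}
  FIRST[S]={a,b,c}  FIRST[A]={a}  FIRST[B]={a}
iter 2:
  A via A→S S: +{b,c}
  FIRST[S]={a,b,c}  FIRST[A]={a,b,c}  FIRST[B]={a}
iter 3: — fixpoint
  FIRST[S]={a,b,c}  FIRST[A]={a,b,c}  FIRST[B]={a}

Compute FOLLOW by fixpoint:
initialize: $ ∈ FOLLOW(S)
round 1:
  A→S S: FOLLOW(S) ⊇ FIRST(S) = {a,b,c}; new: +{a,b,c}
  S→a A: FOLLOW(A) ⊇ FOLLOW(S) ⊇ {$,a,b,c}; new: +{$,a,b,c}
  S→b B: FOLLOW(B) ⊇ FOLLOW(S) ⊇ {$,a,b,c}; new: +{$,a,b,c}
  FOLLOW[S]={$,a,b,c}  FOLLOW[A]={$,a,b,c}  FOLLOW[B]={$,a,b,c}
round 2: done
  FOLLOW[S]={$,a,b,c}  FOLLOW[A]={$,a,b,c}  FOLLOW[B]={$,a,b,c}

FOLLOW(S) = ["$", "a", "b", "c"]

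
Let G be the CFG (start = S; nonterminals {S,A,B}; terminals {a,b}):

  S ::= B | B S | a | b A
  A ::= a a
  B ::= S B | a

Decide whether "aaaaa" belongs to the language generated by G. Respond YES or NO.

Convert to CNF:
  S -> B S | S B | T1 A | a
  A -> T0 T0
  B -> S B | a
  T0 -> a
  T1 -> b

CYK table (by increasing span):
  T[0,0] 'a' = {B,S,T0}  orig:{B,S}
  T[1,1] 'a' = {B,S,T0}  orig:{B,S}
  T[2,2] 'a' = {B,S,T0}  orig:{B,S}
  T[3,3] 'a' = {B,S,T0}  orig:{B,S}
  T[4,4] 'a' = {B,S,T0}  orig:{B,S}
  T[0,1] 'aa' = {A,B,S}
  T[1,2] 'aa' = {A,B,S}
  T[2,3] 'aa' = {A,B,S}
  T[3,4] 'aa' = {A,B,S}
  T[0,2] 'aaa' = {B,S}
  T[1,3] 'aaa' = {B,S}
  T[2,4] 'aaa' = {B,S}
  T[0,3] 'aaaa' = {B,S}
  T[1,4] 'aaaa' = {B,S}
  T[0,4] 'aaaaa' = {B,S}

S ∈ T[0,4] ⇒ YES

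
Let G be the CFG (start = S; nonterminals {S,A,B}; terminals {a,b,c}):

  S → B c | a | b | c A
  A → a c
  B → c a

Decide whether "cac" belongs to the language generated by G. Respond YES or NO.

CNF form of G:
  S -> B T1 | T1 A | a | b
  A -> T0 T1
  B -> T1 T0
  T0 -> a
  T1 -> c

CYK table (by increasing span):
  T[0,0] 'c' = {T1}  orig:{}
  T[1,1] 'a' = {S,T0}  orig:{S}
  T[2,2] 'c' = {T1}  orig:{}
  T[0,1] 'ca' = {B}
  T[1,2] 'ac' = {A}
  T[0,2] 'cac' = {S}

S ∈ T[0,2] ⇒ YES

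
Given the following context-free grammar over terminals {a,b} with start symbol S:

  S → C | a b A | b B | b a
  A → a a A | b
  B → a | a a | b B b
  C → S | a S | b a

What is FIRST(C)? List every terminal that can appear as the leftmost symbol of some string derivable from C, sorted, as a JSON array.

Compute FIRST by fixpoint:
pass 1:
  A via A→a a A: +{a}
  A via A→b: +{b}
  B via B→a: +{a}
  B via B→b B b: +{b}
  C via C→a S: +{a}
  C via C→b a: +{b}
  S via S→C: +{a,b}
  FIRST(S)={a,b}  FIRST(A)={a,b}  FIRST(B)={a,b}  FIRST(C)={a,b}
pass 2: done
  FIRST(S)={a,b}  FIRST(A)={a,b}  FIRST(B)={a,b}  FIRST(C)={a,b}

FIRST(C) = ["a", "b"]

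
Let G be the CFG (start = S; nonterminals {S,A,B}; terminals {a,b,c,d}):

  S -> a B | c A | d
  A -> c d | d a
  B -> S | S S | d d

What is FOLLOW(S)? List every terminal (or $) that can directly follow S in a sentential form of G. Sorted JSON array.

FIRST iteration:
[1]
  A via A→c d: +{c}
  A via A→d a: +{d}
  B via B→d d: +{d}
  S via S→a B: +{a}
  S via S→c A: +{c}
  S via S→d: +{d}
  FIRST[S]={a,c,d}  FIRST[A]={c,d}  FIRST[B]={d}
[2]
  B via B→S: +{a,c}
  FIRST[S]={a,c,d}  FIRST[A]={c,d}  FIRST[B]={a,c,d}
[3] done
  FIRST[S]={a,c,d}  FIRST[A]={c,d}  FIRST[B]={a,c,d}

FOLLOW iteration:
initialize: $ ∈ FOLLOW(S)
pass 1:
  B→S S: FOLLOW(S) ⊇ FIRST(S) = {a,c,d}; new: +{a,c,d}
  S→a B: FOLLOW(B) ⊇ FOLLOW(S) ⊇ {$,a,c,d}; new: +{$,a,c,d}
  S→c A: FOLLOW(A) ⊇ FOLLOW(S) ⊇ {$,a,c,d}; new: +{$,a,c,d}
  FOLLOW(S)={$,a,c,d}  FOLLOW(A)={$,a,c,d}  FOLLOW(B)={$,a,c,d}
pass 2: (no change)
  FOLLOW(S)={$,a,c,d}  FOLLOW(A)={$,a,c,d}  FOLLOW(B)={$,a,c,d}

FOLLOW(S) = ["$", "a", "c", "d"]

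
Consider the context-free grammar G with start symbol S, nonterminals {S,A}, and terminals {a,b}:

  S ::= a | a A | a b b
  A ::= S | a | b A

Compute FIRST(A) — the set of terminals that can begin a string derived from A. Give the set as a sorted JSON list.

FIRST sets, iterate to fixpoint:
round 1:
  A via A→a: +{a}
  A via A→b A: +{b}
  S via S→a: +{a}
  FIRST[S]={a}  FIRST[A]={a,b}
round 2: (no change)
  FIRST[S]={a}  FIRST[A]={a,b}

FIRST(A) = ["a", "b"]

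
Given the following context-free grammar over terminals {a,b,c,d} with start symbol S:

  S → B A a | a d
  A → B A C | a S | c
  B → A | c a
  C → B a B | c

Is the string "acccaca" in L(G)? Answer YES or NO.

CNF form of G:
  S -> B X6 | T0 T2
  A -> B X3 | T0 S | c
  B -> B X4 | T0 S | T1 T0 | c
  C -> B X5 | c
  T0 -> a
  T1 -> c
  T2 -> d
  X3 -> A C
  X4 -> A C
  X5 -> T0 B
  X6 -> A T0

CYK fill:
  T[0,0] 'a' = {T0}  orig:{}
  T[1,1] 'c' = {A,B,C,T1}  orig:{A,B,C}
  T[2,2] 'c' = {A,B,C,T1}  orig:{A,B,C}
  T[3,3] 'c' = {A,B,C,T1}  orig:{A,B,C}
  T[4,4] 'a' = {T0}  orig:{}
  T[5,5] 'c' = {A,B,C,T1}  orig:{A,B,C}
  T[6,6] 'a' = {T0}  orig:{}
  T[0,1] 'ac' = {X5}  orig:{}
  T[1,2] 'cc' = {X3,X4}  orig:{}
  T[2,3] 'cc' = {X3,X4}  orig:{}
  T[3,4] 'ca' = {B,X6}  orig:{B}
  T[4,5] 'ac' = {X5}  orig:{}
  T[5,6] 'ca' = {B,X6}  orig:{B}
  T[0,2] 'acc' = ∅
  T[1,3] 'ccc' = {A,B}
  T[2,4] 'cca' = {S}
  T[3,5] 'cac' = {C}
  T[4,6] 'aca' = {X5}  orig:{}
  T[0,3] 'accc' = {X5}  orig:{}
  T[1,4] 'ccca' = {X6}  orig:{}
  T[2,5] 'ccac' = {X3,X4}  orig:{}
  T[3,6] 'caca' = {C,S}
  T[0,4] 'accca' = ∅
  T[1,5] 'cccac' = {A,B,C}
  T[2,6] 'ccaca' = {X3,X4}  orig:{}
  T[0,5] 'acccac' = {X5}  orig:{}
  T[1,6] 'cccaca' = {A,B,C,X6}  orig:{A,B,C}
  T[0,6] 'acccaca' = {X5}  orig:{}

S ∉ T[0,6] ⇒ NO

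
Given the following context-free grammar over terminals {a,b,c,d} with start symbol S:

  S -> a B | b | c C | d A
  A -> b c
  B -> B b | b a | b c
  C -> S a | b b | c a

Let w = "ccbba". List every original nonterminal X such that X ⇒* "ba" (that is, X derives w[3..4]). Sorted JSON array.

Convert to CNF:
  S -> T1 C | T2 B | T3 A | b
  A -> T0 T1
  B -> B T0 | T0 T1 | T0 T2
  C -> S T2 | T0 T0 | T1 T2
  T0 -> b
  T1 -> c
  T2 -> a
  T3 -> d

CYK fill (cells [i..j] with 3 ≤ i ≤ j ≤ 4 only):
  cell(3,3) b: {S,T0}  orig:{S}
  cell(4,4) a: {T2}  orig:{}
  cell(3,4) ba: {B,C}

Original NTs in T[3,4] deriving "ba": ["B", "C"]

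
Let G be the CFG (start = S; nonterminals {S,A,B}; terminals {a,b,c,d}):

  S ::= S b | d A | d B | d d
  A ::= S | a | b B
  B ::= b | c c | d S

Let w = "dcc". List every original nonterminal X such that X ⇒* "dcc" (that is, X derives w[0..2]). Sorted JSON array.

Convert to CNF:
  S -> S T0 | T1 A | T1 B | T1 T1
  A -> S T0 | T0 B | T1 A | T1 B | T1 T1 | a
  B -> T1 S | T2 T2 | b
  T0 -> b
  T1 -> d
  T2 -> c

CYK table (by increasing span), restricted to cells inside w[0..2]:
  T[0,0] 'd' = {T1}  orig:{}
  T[1,1] 'c' = {T2}  orig:{}
  T[2,2] 'c' = {T2}  orig:{}
  T[0,1] 'dc' = ∅
  T[1,2] 'cc' = {B}
  T[0,2] 'dcc' = {A,S}

Original NTs in T[0,2] deriving "dcc": ["A", "S"]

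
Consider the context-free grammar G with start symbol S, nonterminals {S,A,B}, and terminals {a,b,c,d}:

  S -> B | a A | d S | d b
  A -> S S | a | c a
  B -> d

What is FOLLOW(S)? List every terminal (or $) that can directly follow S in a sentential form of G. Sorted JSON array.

FIRST iteration:
[1]
  A via A→a: +{a}
  A via A→c a: +{c}
  B via B→d: +{d}
  S via S→B: +{d}
  S via S→a A: +{a}
  FIRST[S]={a,d}  FIRST[A]={a,c}  FIRST[B]={d}
[2]
  A via A→S S: +{d}
  FIRST[S]={a,d}  FIRST[A]={a,c,d}  FIRST[B]={d}
[3] done
  FIRST[S]={a,d}  FIRST[A]={a,c,d}  FIRST[B]={d}

FOLLOW iteration:
FOLLOW(S) := {$}
pass 1:
  A→S S: FOLLOW(S) ⊇ FIRST(S) = {a,d}; new: +{a,d}
  S→B: FOLLOW(B) ⊇ FOLLOW(S) ⊇ {$,a,d}; new: +{$,a,d}
  S→a A: FOLLOW(A) ⊇ FOLLOW(S) ⊇ {$,a,d}; new: +{$,a,d}
  FOLLOW[S]={$,a,d}  FOLLOW[A]={$,a,d}  FOLLOW[B]={$,a,d}
pass 2: (stable)
  FOLLOW[S]={$,a,d}  FOLLOW[A]={$,a,d}  FOLLOW[B]={$,a,d}

FOLLOW(S) = ["$", "a", "d"]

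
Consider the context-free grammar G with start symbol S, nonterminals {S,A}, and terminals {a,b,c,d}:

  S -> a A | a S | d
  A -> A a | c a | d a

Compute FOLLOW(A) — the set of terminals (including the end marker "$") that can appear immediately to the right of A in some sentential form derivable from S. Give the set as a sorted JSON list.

Compute FIRST by fixpoint:
iter 1:
  A via A→c a: +{c}
  A via A→d a: +{d}
  S via S→a A: +{a}
  S via S→d: +{d}
  S: {a,d}  A: {c,d}
iter 2: done
  S: {a,d}  A: {c,d}

FOLLOW iteration:
initialize: $ ∈ FOLLOW(S)
round 1:
  A→A a: FOLLOW(A) ⊇ FIRST(a) = {a}; new: +{a}
  S→a A: FOLLOW(A) ⊇ FOLLOW(S) ⊇ {$}; new: +{$}
  S: {$}  A: {$,a}
round 2: (no change)
  S: {$}  A: {$,a}

FOLLOW(A) = ["$", "a"]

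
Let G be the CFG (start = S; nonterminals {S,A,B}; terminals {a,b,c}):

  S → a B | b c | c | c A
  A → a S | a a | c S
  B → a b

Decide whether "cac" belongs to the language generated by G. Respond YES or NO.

CNF form of G:
  S -> T0 B | T1 A | T2 T1 | c
  A -> T0 S | T0 T0 | T1 S
  B -> T0 T2
  T0 -> a
  T1 -> c
  T2 -> b

Fill CYK table bottom-up:
  [0..0]={S,T1}  "c"  orig:{S}
  [1..1]={T0}  "a"  orig:{}
  [2..2]={S,T1}  "c"  orig:{S}
  [0..1]=∅  "ca"
  [1..2]={A}  "ac"
  [0..2]={S}  "cac"

S ∈ T[0,2] ⇒ YES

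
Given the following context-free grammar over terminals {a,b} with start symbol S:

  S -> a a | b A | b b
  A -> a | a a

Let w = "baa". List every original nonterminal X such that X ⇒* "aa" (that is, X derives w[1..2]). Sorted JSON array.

CNF form of G:
  S -> T0 T0 | T1 A | T1 T1
  A -> T0 T0 | a
  T0 -> a
  T1 -> b

Fill CYK table bottom-up (cells [i..j] with 1 ≤ i ≤ j ≤ 2 only):
  [1..1]={A,T0}  "a"  orig:{A}
  [2..2]={A,T0}  "a"  orig:{A}
  [1..2]={A,S}  "aa"

Original NTs in T[1,2] deriving "aa": ["A", "S"]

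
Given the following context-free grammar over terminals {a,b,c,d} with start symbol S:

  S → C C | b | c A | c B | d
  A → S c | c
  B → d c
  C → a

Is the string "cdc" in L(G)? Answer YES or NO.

CNF form of G:
  S -> C C | T0 A | T0 B | b | d
  A -> S T0 | c
  B -> T1 T0
  C -> a
  T0 -> c
  T1 -> d

CYK fill:
  [0..0]={A,T0}  "c"  orig:{A}
  [1..1]={S,T1}  "d"  orig:{S}
  [2..2]={A,T0}  "c"  orig:{A}
  [0..1]=∅  "cd"
  [1..2]={A,B}  "dc"
  [0..2]={S}  "cdc"

S ∈ T[0,2] ⇒ YES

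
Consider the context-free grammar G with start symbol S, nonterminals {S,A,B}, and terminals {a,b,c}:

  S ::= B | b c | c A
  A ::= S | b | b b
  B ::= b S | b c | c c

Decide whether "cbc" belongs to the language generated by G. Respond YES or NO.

CNF form of G:
  S -> T0 S | T0 T1 | T1 A | T1 T1
  A -> T0 S | T0 T0 | T0 T1 | T1 A | T1 T1 | b
  B -> T0 S | T0 T1 | T1 T1
  T0 -> b
  T1 -> c

CYK fill:
  cell(0,0) c: {T1}  orig:{}
  cell(1,1) b: {A,T0}  orig:{A}
  cell(2,2) c: {T1}  orig:{}
  cell(0,1) cb: {A,S}
  cell(1,2) bc: {A,B,S}
  cell(0,2) cbc: {A,S}

S ∈ T[0,2] ⇒ YES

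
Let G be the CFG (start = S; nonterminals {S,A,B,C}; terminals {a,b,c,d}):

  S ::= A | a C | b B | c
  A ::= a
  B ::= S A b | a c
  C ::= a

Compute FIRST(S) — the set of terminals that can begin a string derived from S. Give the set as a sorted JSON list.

Compute FIRST by fixpoint:
pass 1:
  A via A→a: +{a}
  B via B→a c: +{a}
  C via C→a: +{a}
  S via S→A: +{a}
  S via S→b B: +{b}
  S via S→c: +{c}
  FIRST[S]={a,b,c}  FIRST[A]={a}  FIRST[B]={a}  FIRST[C]={a}
pass 2:
  B via B→S A b: +{b,c}
  FIRST[S]={a,b,c}  FIRST[A]={a}  FIRST[B]={a,b,c}  FIRST[C]={a}
pass 3: — fixpoint
  FIRST[S]={a,b,c}  FIRST[A]={a}  FIRST[B]={a,b,c}  FIRST[C]={a}

FIRST(S) = ["a", "b", "c"]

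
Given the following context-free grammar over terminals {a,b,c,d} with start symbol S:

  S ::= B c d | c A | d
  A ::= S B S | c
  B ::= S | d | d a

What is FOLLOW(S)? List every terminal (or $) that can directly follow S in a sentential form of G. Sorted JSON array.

FIRST sets, iterate to fixpoint:
pass 1:
  A via A→c: +{c}
  B via B→d: +{d}
  S via S→B c d: +{d}
  S via S→c A: +{c}
  FIRST(S)={c,d}  FIRST(A)={c}  FIRST(B)={d}
pass 2:
  A via A→S B S: +{d}
  B via B→S: +{c}
  FIRST(S)={c,d}  FIRST(A)={c,d}  FIRST(B)={c,d}
pass 3: (no change)
  FIRST(S)={c,d}  FIRST(A)={c,d}  FIRST(B)={c,d}

FOLLOW iteration:
seed FOLLOW(S) with $
iter 1:
  A→S B S: FOLLOW(S) ⊇ FIRST(B) = {c,d}; new: +{c,d}
  A→S B S: FOLLOW(B) ⊇ FIRST(S) = {c,d}; new: +{c,d}
  S→c A: FOLLOW(A) ⊇ FOLLOW(S) ⊇ {$,c,d}; new: +{$,c,d}
  FOLLOW[S]={$,c,d}  FOLLOW[A]={$,c,d}  FOLLOW[B]={c,d}
iter 2: done
  FOLLOW[S]={$,c,d}  FOLLOW[A]={$,c,d}  FOLLOW[B]={c,d}

FOLLOW(S) = ["$", "c", "d"]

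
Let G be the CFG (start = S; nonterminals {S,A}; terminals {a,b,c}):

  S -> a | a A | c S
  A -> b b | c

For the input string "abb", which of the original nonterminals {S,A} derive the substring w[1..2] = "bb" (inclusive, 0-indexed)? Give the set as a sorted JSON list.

Convert to CNF:
  S -> T1 A | T2 S | a
  A -> T0 T0 | c
  T0 -> b
  T1 -> a
  T2 -> c

Fill CYK table bottom-up — only the sub-triangle for w[1..2]:
  T[1,1] 'b' = {T0}  orig:{}
  T[2,2] 'b' = {T0}  orig:{}
  T[1,2] 'bb' = {A}

Original NTs in T[1,2] deriving "bb": ["A"]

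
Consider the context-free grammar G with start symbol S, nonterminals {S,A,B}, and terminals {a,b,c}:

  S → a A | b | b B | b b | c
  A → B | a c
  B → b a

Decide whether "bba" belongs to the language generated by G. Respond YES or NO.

Convert to CNF:
  S -> T0 A | T2 B | T2 T2 | b | c
  A -> T0 T1 | T2 T0
  B -> T2 T0
  T0 -> a
  T1 -> c
  T2 -> b

Fill CYK table bottom-up:
  [0..0]={S,T2}  "b"  orig:{S}
  [1..1]={S,T2}  "b"  orig:{S}
  [2..2]={T0}  "a"  orig:{}
  [0..1]={S}  "bb"
  [1..2]={A,B}  "ba"
  [0..2]={S}  "bba"

S ∈ T[0,2] ⇒ YES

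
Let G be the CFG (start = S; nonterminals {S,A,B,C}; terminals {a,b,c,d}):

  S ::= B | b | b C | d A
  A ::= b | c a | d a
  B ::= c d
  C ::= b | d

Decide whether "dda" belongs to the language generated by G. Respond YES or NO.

CNF form of G:
  S -> T0 T2 | T2 A | T3 C | b
  A -> T0 T1 | T2 T1 | b
  B -> T0 T2
  C -> b | d
  T0 -> c
  T1 -> a
  T2 -> d
  T3 -> b

CYK fill:
  cell(0,0) d: {C,T2}  orig:{C}
  cell(1,1) d: {C,T2}  orig:{C}
  cell(2,2) a: {T1}  orig:{}
  cell(0,1) dd: ∅
  cell(1,2) da: {A}
  cell(0,2) dda: {S}

S ∈ T[0,2] ⇒ YES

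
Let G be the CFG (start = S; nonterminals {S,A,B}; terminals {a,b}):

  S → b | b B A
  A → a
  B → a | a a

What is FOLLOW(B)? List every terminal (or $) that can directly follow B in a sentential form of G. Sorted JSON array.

FIRST iteration:
iter 1:
  A via A→a: +{a}
  B via B→a: +{a}
  S via S→b: +{b}
  FIRST[S]={b}  FIRST[A]={a}  FIRST[B]={a}
iter 2: (no change)
  FIRST[S]={b}  FIRST[A]={a}  FIRST[B]={a}

FOLLOW iteration:
initialize: $ ∈ FOLLOW(S)
[1]
  S→b B A: FOLLOW(B) ⊇ FIRST(A) = {a}; new: +{a}
  S→b B A: FOLLOW(A) ⊇ FOLLOW(S) ⊇ {$}; new: +{$}
  S: {$}  A: {$}  B: {a}
[2] — fixpoint
  S: {$}  A: {$}  B: {a}

FOLLOW(B) = ["a"]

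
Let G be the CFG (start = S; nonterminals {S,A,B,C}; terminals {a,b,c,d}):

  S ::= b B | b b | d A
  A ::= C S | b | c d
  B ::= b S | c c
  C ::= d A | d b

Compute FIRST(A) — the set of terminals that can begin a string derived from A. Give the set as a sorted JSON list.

Compute FIRST by fixpoint:
[1]
  A via A→b: +{b}
  A via A→c d: +{c}
  B via B→b S: +{b}
  B via B→c c: +{c}
  C via C→d A: +{d}
  S via S→b B: +{b}
  S via S→d A: +{d}
  FIRST(S)={b,d}  FIRST(A)={b,c}  FIRST(B)={b,c}  FIRST(C)={d}
[2]
  A via A→C S: +{d}
  FIRST(S)={b,d}  FIRST(A)={b,c,d}  FIRST(B)={b,c}  FIRST(C)={d}
[3] (stable)
  FIRST(S)={b,d}  FIRST(A)={b,c,d}  FIRST(B)={b,c}  FIRST(C)={d}

FIRST(A) = ["b", "c", "d"]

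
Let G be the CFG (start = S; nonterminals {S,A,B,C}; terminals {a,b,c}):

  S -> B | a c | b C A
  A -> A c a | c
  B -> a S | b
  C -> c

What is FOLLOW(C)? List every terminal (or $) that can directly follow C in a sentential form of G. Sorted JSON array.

FIRST iteration:
round 1:
  A via A→c: +{c}
  B via B→a S: +{a}
  B via B→b: +{b}
  C via C→c: +{c}
  S via S→B: +{a,b}
  S: {a,b}  A: {c}  B: {a,b}  C: {c}
round 2: (no change)
  S: {a,b}  A: {c}  B: {a,b}  C: {c}

FOLLOW iteration:
initialize: $ ∈ FOLLOW(S)
round 1:
  A→A c a: FOLLOW(A) ⊇ FIRST(c) = {c}; new: +{c}
  S→B: FOLLOW(B) ⊇ FOLLOW(S) ⊇ {$}; new: +{$}
  S→b C A: FOLLOW(C) ⊇ FIRST(A) = {c}; new: +{c}
  S→b C A: FOLLOW(A) ⊇ FOLLOW(S) ⊇ {$}; new: +{$}
  FOLLOW[S]={$}  FOLLOW[A]={$,c}  FOLLOW[B]={$}  FOLLOW[C]={c}
round 2: (no change)
  FOLLOW[S]={$}  FOLLOW[A]={$,c}  FOLLOW[B]={$}  FOLLOW[C]={c}

FOLLOW(C) = ["c"]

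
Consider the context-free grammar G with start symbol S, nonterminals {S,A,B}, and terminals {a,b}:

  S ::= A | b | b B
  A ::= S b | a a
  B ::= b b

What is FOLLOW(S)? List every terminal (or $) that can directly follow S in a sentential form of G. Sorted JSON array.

FIRST sets, iterate to fixpoint:
iter 1:
  A via A→a a: +{a}
  B via B→b b: +{b}
  S via S→A: +{a}
  S via S→b: +{b}
  S: {a,b}  A: {a}  B: {b}
iter 2:
  A via A→S b: +{b}
  S: {a,b}  A: {a,b}  B: {b}
iter 3: done
  S: {a,b}  A: {a,b}  B: {b}

Compute FOLLOW by fixpoint:
seed FOLLOW(S) with $
pass 1:
  A→S b: FOLLOW(S) ⊇ FIRST(b) = {b}; new: +{b}
  S→A: FOLLOW(A) ⊇ FOLLOW(S) ⊇ {$,b}; new: +{$,b}
  S→b B: FOLLOW(B) ⊇ FOLLOW(S) ⊇ {$,b}; new: +{$,b}
  S: {$,b}  A: {$,b}  B: {$,b}
pass 2: done
  S: {$,b}  A: {$,b}  B: {$,b}

FOLLOW(S) = ["$", "b"]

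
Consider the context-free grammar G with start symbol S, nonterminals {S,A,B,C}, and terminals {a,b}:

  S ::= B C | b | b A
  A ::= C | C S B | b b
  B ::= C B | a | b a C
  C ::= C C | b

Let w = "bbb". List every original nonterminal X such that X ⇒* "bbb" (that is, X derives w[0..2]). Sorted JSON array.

Convert to CNF:
  S -> B C | T0 A | b
  A -> C C | C X2 | T0 T0 | b
  B -> C B | T0 X3 | a
  C -> C C | b
  T0 -> b
  T1 -> a
  X2 -> S B
  X3 -> T1 C

Fill CYK table bottom-up (cells [i..j] with 0 ≤ i ≤ j ≤ 2 only):
  [0..0]={A,C,S,T0}  "b"  orig:{A,C,S}
  [1..1]={A,C,S,T0}  "b"  orig:{A,C,S}
  [2..2]={A,C,S,T0}  "b"  orig:{A,C,S}
  [0..1]={A,C,S}  "bb"
  [1..2]={A,C,S}  "bb"
  [0..2]={A,C,S}  "bbb"

Original NTs in T[0,2] deriving "bbb": ["A", "C", "S"]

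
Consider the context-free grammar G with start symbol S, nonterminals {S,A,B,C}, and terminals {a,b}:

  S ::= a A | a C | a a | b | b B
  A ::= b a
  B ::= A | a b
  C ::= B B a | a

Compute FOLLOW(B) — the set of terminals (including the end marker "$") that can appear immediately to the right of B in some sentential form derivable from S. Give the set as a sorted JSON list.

FIRST sets, iterate to fixpoint:
pass 1:
  A via A→b a: +{b}
  B via B→A: +{b}
  B via B→a b: +{a}
  C via C→B B a: +{a,b}
  S via S→a A: +{a}
  S via S→b: +{b}
  FIRST[S]={a,b}  FIRST[A]={b}  FIRST[B]={a,b}  FIRST[C]={a,b}
pass 2: (no change)
  FIRST[S]={a,b}  FIRST[A]={b}  FIRST[B]={a,b}  FIRST[C]={a,b}

FOLLOW iteration:
initialize: $ ∈ FOLLOW(S)
[1]
  C→B B a: FOLLOW(B) ⊇ FIRST(B) = {a,b}; new: +{a,b}
  S→a A: FOLLOW(A) ⊇ FOLLOW(S) ⊇ {$}; new: +{$}
  S→a C: FOLLOW(C) ⊇ FOLLOW(S) ⊇ {$}; new: +{$}
  S→b B: FOLLOW(B) ⊇ FOLLOW(S) ⊇ {$}; new: +{$}
  FOLLOW(S)={$}  FOLLOW(A)={$}  FOLLOW(B)={$,a,b}  FOLLOW(C)={$}
[2]
  B→A: FOLLOW(A) ⊇ FOLLOW(B) ⊇ {$,a,b}; new: +{a,b}
  FOLLOW(S)={$}  FOLLOW(A)={$,a,b}  FOLLOW(B)={$,a,b}  FOLLOW(C)={$}
[3] done
  FOLLOW(S)={$}  FOLLOW(A)={$,a,b}  FOLLOW(B)={$,a,b}  FOLLOW(C)={$}

FOLLOW(B) = ["$", "a", "b"]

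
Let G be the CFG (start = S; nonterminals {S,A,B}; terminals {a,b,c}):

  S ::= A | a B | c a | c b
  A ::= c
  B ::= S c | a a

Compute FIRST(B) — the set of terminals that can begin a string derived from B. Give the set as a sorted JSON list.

Compute FIRST by fixpoint:
pass 1:
  A via A→c: +{c}
  B via B→a a: +{a}
  S via S→A: +{c}
  S via S→a B: +{a}
  FIRST[S]={a,c}  FIRST[A]={c}  FIRST[B]={a}
pass 2:
  B via B→S c: +{c}
  FIRST[S]={a,c}  FIRST[A]={c}  FIRST[B]={a,c}
pass 3: (stable)
  FIRST[S]={a,c}  FIRST[A]={c}  FIRST[B]={a,c}

FIRST(B) = ["a", "c"]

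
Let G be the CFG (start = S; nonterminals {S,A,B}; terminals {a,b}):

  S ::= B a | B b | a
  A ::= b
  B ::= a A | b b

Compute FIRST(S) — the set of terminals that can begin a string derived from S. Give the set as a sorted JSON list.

Compute FIRST by fixpoint:
iter 1:
  A via A→b: +{b}
  B via B→a A: +{a}
  B via B→b b: +{b}
  S via S→B a: +{a,b}
  S: {a,b}  A: {b}  B: {a,b}
iter 2: (no change)
  S: {a,b}  A: {b}  B: {a,b}

FIRST(S) = ["a", "b"]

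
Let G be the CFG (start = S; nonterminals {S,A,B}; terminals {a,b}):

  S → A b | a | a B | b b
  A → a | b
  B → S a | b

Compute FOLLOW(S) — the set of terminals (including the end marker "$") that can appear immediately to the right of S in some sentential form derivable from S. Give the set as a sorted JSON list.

FIRST sets, iterate to fixpoint:
[1]
  A via A→a: +{a}
  A via A→b: +{b}
  B via B→b: +{b}
  S via S→A b: +{a,b}
  FIRST(S)={a,b}  FIRST(A)={a,b}  FIRST(B)={b}
[2]
  B via B→S a: +{a}
  FIRST(S)={a,b}  FIRST(A)={a,b}  FIRST(B)={a,b}
[3] (no change)
  FIRST(S)={a,b}  FIRST(A)={a,b}  FIRST(B)={a,b}

FOLLOW sets:
FOLLOW(S) := {$}
iter 1:
  B→S a: FOLLOW(S) ⊇ FIRST(a) = {a}; new: +{a}
  S→A b: FOLLOW(A) ⊇ FIRST(b) = {b}; new: +{b}
  S→a B: FOLLOW(B) ⊇ FOLLOW(S) ⊇ {$,a}; new: +{$,a}
  FOLLOW[S]={$,a}  FOLLOW[A]={b}  FOLLOW[B]={$,a}
iter 2: done
  FOLLOW[S]={$,a}  FOLLOW[A]={b}  FOLLOW[B]={$,a}

FOLLOW(S) = ["$", "a"]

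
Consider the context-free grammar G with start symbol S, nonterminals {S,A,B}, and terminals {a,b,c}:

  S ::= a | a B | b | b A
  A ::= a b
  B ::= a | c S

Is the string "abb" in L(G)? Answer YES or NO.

CNF form of G:
  S -> T0 B | T1 A | a | b
  A -> T0 T1
  B -> T2 S | a
  T0 -> a
  T1 -> b
  T2 -> c

Fill CYK table bottom-up:
  T[0,0] 'a' = {B,S,T0}  orig:{B,S}
  T[1,1] 'b' = {S,T1}  orig:{S}
  T[2,2] 'b' = {S,T1}  orig:{S}
  T[0,1] 'ab' = {A}
  T[1,2] 'bb' = ∅
  T[0,2] 'abb' = ∅

S ∉ T[0,2] ⇒ NO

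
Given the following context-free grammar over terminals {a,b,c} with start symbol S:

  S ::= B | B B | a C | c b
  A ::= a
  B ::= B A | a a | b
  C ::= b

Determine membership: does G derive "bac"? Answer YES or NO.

Convert to CNF:
  S -> B A | B B | T0 C | T0 T0 | T1 T2 | b
  A -> a
  B -> B A | T0 T0 | b
  C -> b
  T0 -> a
  T1 -> c
  T2 -> b

CYK fill:
  T[0,0] 'b' = {B,C,S,T2}  orig:{B,C,S}
  T[1,1] 'a' = {A,T0}  orig:{A}
  T[2,2] 'c' = {T1}  orig:{}
  T[0,1] 'ba' = {B,S}
  T[1,2] 'ac' = ∅
  T[0,2] 'bac' = ∅

S ∉ T[0,2] ⇒ NO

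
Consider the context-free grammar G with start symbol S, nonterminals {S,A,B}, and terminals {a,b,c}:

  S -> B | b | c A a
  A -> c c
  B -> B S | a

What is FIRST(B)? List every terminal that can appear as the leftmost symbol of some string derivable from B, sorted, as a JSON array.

Compute FIRST by fixpoint:
[1]
  A via A→c c: +{c}
  B via B→a: +{a}
  S via S→B: +{a}
  S via S→b: +{b}
  S via S→c A a: +{c}
  FIRST(S)={a,b,c}  FIRST(A)={c}  FIRST(B)={a}
[2] (no change)
  FIRST(S)={a,b,c}  FIRST(A)={c}  FIRST(B)={a}

FIRST(B) = ["a"]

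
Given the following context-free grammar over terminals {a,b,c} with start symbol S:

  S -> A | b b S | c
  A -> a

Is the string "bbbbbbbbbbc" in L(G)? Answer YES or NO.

Convert to CNF:
  S -> T0 X1 | a | c
  A -> a
  T0 -> b
  X1 -> T0 S

CYK table (by increasing span):
  [0..0]={T0}  "b"  orig:{}
  [1..1]={T0}  "b"  orig:{}
  [2..2]={T0}  "b"  orig:{}
  [3..3]={T0}  "b"  orig:{}
  [4..4]={T0}  "b"  orig:{}
  [5..5]={T0}  "b"  orig:{}
  [6..6]={T0}  "b"  orig:{}
  [7..7]={T0}  "b"  orig:{}
  [8..8]={T0}  "b"  orig:{}
  [9..9]={T0}  "b"  orig:{}
  [10..10]={S}  "c"
  [0..1]=∅  "bb"
  [1..2]=∅  "bb"
  [2..3]=∅  "bb"
  [3..4]=∅  "bb"
  [4..5]=∅  "bb"
  [5..6]=∅  "bb"
  [6..7]=∅  "bb"
  [7..8]=∅  "bb"
  [8..9]=∅  "bb"
  [9..10]={X1}  "bc"  orig:{}
  [0..2]=∅  "bbb"
  [1..3]=∅  "bbb"
  [2..4]=∅  "bbb"
  [3..5]=∅  "bbb"
  [4..6]=∅  "bbb"
  [5..7]=∅  "bbb"
  [6..8]=∅  "bbb"
  [7..9]=∅  "bbb"
  [8..10]={S}  "bbc"
  [0..3]=∅  "bbbb"
  [1..4]=∅  "bbbb"
  [2..5]=∅  "bbbb"
  [3..6]=∅  "bbbb"
  [4..7]=∅  "bbbb"
  [5..8]=∅  "bbbb"
  [6..9]=∅  "bbbb"
  [7..10]={X1}  "bbbc"  orig:{}
  [0..4]=∅  "bbbbb"
  [1..5]=∅  "bbbbb"
  [2..6]=∅  "bbbbb"
  [3..7]=∅  "bbbbb"
  [4..8]=∅  "bbbbb"
  [5..9]=∅  "bbbbb"
  [6..10]={S}  "bbbbc"
  [0..5]=∅  "bbbbbb"
  [1..6]=∅  "bbbbbb"
  [2..7]=∅  "bbbbbb"
  [3..8]=∅  "bbbbbb"
  [4..9]=∅  "bbbbbb"
  [5..10]={X1}  "bbbbbc"  orig:{}
  [0..6]=∅  "bbbbbbb"
  [1..7]=∅  "bbbbbbb"
  [2..8]=∅  "bbbbbbb"
  [3..9]=∅  "bbbbbbb"
  [4..10]={S}  "bbbbbbc"
  [0..7]=∅  "bbbbbbbb"
  [1..8]=∅  "bbbbbbbb"
  [2..9]=∅  "bbbbbbbb"
  [3..10]={X1}  "bbbbbbbc"  orig:{}
  [0..8]=∅  "bbbbbbbbb"
  [1..9]=∅  "bbbbbbbbb"
  [2..10]={S}  "bbbbbbbbc"
  [0..9]=∅  "bbbbbbbbbb"
  [1..10]={X1}  "bbbbbbbbbc"  orig:{}
  [0..10]={S}  "bbbbbbbbbbc"

S ∈ T[0,10] ⇒ YES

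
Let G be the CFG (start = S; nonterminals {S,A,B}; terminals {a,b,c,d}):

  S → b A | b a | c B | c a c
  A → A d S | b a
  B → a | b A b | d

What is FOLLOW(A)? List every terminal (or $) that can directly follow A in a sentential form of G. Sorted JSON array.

Compute FIRST by fixpoint:
iter 1:
  A via A→b a: +{b}
  B via B→a: +{a}
  B via B→b A b: +{b}
  B via B→d: +{d}
  S via S→b A: +{b}
  S via S→c B: +{c}
  FIRST(S)={b,c}  FIRST(A)={b}  FIRST(B)={a,b,d}
iter 2: (no change)
  FIRST(S)={b,c}  FIRST(A)={b}  FIRST(B)={a,b,d}

Compute FOLLOW by fixpoint:
initialize: $ ∈ FOLLOW(S)
iter 1:
  A→A d S: FOLLOW(A) ⊇ FIRST(d) = {d}; new: +{d}
  A→A d S: FOLLOW(S) ⊇ FOLLOW(A) ⊇ {d}; new: +{d}
  B→b A b: FOLLOW(A) ⊇ FIRST(b) = {b}; new: +{b}
  S→b A: FOLLOW(A) ⊇ FOLLOW(S) ⊇ {$,d}; new: +{$}
  S→c B: FOLLOW(B) ⊇ FOLLOW(S) ⊇ {$,d}; new: +{$,d}
  FOLLOW(S)={$,d}  FOLLOW(A)={$,b,d}  FOLLOW(B)={$,d}
iter 2:
  A→A d S: FOLLOW(S) ⊇ FOLLOW(A) ⊇ {$,b,d}; new: +{b}
  S→c B: FOLLOW(B) ⊇ FOLLOW(S) ⊇ {$,b,d}; new: +{b}
  FOLLOW(S)={$,b,d}  FOLLOW(A)={$,b,d}  FOLLOW(B)={$,b,d}
iter 3: (no change)
  FOLLOW(S)={$,b,d}  FOLLOW(A)={$,b,d}  FOLLOW(B)={$,b,d}

FOLLOW(A) = ["$", "b", "d"]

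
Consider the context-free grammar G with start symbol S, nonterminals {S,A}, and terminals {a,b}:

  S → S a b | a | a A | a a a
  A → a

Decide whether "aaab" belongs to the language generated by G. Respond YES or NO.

Convert to CNF:
  S -> S X2 | T0 A | T0 X3 | a
  A -> a
  T0 -> a
  T1 -> b
  X2 -> T0 T1
  X3 -> T0 T0

CYK fill:
  T[0,0] 'a' = {A,S,T0}  orig:{A,S}
  T[1,1] 'a' = {A,S,T0}  orig:{A,S}
  T[2,2] 'a' = {A,S,T0}  orig:{A,S}
  T[3,3] 'b' = {T1}  orig:{}
  T[0,1] 'aa' = {S,X3}  orig:{S}
  T[1,2] 'aa' = {S,X3}  orig:{S}
  T[2,3] 'ab' = {X2}  orig:{}
  T[0,2] 'aaa' = {S}
  T[1,3] 'aab' = {S}
  T[0,3] 'aaab' = {S}

S ∈ T[0,3] ⇒ YES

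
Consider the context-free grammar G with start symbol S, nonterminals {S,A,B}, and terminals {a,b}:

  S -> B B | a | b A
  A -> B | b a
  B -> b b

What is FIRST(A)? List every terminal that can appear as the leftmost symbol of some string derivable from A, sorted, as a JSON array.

FIRST sets, iterate to fixpoint:
iter 1:
  A via A→b a: +{b}
  B via B→b b: +{b}
  S via S→B B: +{b}
  S via S→a: +{a}
  FIRST[S]={a,b}  FIRST[A]={b}  FIRST[B]={b}
iter 2: — fixpoint
  FIRST[S]={a,b}  FIRST[A]={b}  FIRST[B]={b}

FIRST(A) = ["b"]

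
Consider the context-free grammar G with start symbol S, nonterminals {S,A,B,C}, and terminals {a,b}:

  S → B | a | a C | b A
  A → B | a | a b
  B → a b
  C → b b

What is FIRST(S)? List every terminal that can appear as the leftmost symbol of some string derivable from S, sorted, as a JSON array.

FIRST sets, iterate to fixpoint:
iter 1:
  A via A→a: +{a}
  B via B→a b: +{a}
  C via C→b b: +{b}
  S via S→B: +{a}
  S via S→b A: +{b}
  FIRST[S]={a,b}  FIRST[A]={a}  FIRST[B]={a}  FIRST[C]={b}
iter 2: (stable)
  FIRST[S]={a,b}  FIRST[A]={a}  FIRST[B]={a}  FIRST[C]={b}

FIRST(S) = ["a", "b"]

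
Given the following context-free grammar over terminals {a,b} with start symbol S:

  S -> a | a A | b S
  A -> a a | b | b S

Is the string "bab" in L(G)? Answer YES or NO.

Convert to CNF:
  S -> T0 A | T1 S | a
  A -> T0 T0 | T1 S | b
  T0 -> a
  T1 -> b

CYK fill:
  [0..0]={A,T1}  "b"  orig:{A}
  [1..1]={S,T0}  "a"  orig:{S}
  [2..2]={A,T1}  "b"  orig:{A}
  [0..1]={A,S}  "ba"
  [1..2]={S}  "ab"
  [0..2]={A,S}  "bab"

S ∈ T[0,2] ⇒ YES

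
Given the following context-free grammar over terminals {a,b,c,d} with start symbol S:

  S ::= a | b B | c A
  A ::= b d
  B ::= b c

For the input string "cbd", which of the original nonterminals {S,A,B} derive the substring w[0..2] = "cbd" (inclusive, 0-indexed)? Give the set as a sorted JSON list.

CNF form of G:
  S -> T0 B | T2 A | a
  A -> T0 T1
  B -> T0 T2
  T0 -> b
  T1 -> d
  T2 -> c

CYK table (by increasing span) — only the sub-triangle for w[0..2]:
  [0..0]={T2}  "c"  orig:{}
  [1..1]={T0}  "b"  orig:{}
  [2..2]={T1}  "d"  orig:{}
  [0..1]=∅  "cb"
  [1..2]={A}  "bd"
  [0..2]={S}  "cbd"

Original NTs in T[0,2] deriving "cbd": ["S"]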